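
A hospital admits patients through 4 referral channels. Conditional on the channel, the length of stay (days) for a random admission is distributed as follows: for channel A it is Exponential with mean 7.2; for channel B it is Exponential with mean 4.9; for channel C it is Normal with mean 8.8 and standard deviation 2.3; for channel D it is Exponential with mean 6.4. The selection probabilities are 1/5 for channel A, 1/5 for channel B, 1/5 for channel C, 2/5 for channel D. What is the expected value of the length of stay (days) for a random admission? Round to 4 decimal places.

Component means — A: 7.2; B: 4.9; C: 8.8; D: 6.4.
E[X] = 0.2·7.2 + 0.2·4.9 + 0.2·8.8 + 0.4·6.4 = 6.74.

6.7400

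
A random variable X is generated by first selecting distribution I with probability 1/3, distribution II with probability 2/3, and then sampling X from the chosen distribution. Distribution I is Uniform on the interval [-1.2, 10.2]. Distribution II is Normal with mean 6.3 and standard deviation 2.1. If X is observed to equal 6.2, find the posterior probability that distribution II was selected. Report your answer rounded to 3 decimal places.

Likelihoods f(6.2 | ·): I: 0.0877193; II: 0.189757.
Posterior ∝ prior × likelihood. Numerator for II: 0.666667·0.189757 = 0.126505.
Normalizing constant: 0.333333·0.0877193 + 0.666667·0.189757 = 0.155745.
P(II | observation) = 0.126505 / 0.155745 = 0.812258.

0.812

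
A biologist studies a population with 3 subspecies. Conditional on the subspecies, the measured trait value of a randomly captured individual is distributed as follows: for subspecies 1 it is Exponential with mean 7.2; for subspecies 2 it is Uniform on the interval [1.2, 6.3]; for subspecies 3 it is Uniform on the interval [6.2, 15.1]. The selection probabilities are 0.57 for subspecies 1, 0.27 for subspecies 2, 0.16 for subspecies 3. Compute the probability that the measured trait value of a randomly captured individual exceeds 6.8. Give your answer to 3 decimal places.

0.371

Conditional on each subspecies, P(X > 6.8): 1: 0.388896; 2: 0; 3: 0.932584.
By total probability, P(X > 6.8) = 0.57·0.388896 + 0.27·0 + 0.16·0.932584 = 0.370884.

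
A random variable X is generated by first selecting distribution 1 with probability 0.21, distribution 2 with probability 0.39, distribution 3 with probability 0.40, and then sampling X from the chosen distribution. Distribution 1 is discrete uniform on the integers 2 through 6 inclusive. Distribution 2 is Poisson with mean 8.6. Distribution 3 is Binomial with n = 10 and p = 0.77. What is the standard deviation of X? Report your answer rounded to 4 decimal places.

Per component, 1: μ=4, E[X²]=18; 2: μ=8.6, E[X²]=82.56; 3: μ=7.7, E[X²]=61.061.
E[X] = 0.21·4 + 0.39·8.6 + 0.4·7.7 = 7.274.
E[X²] = 0.21·18 + 0.39·82.56 + 0.4·61.061 = 60.4028.
Var(X) = E[X²] − (E[X])² = 60.4028 − 52.9111 = 7.49172.
SD(X) = √7.49172 = 2.7371.

2.7371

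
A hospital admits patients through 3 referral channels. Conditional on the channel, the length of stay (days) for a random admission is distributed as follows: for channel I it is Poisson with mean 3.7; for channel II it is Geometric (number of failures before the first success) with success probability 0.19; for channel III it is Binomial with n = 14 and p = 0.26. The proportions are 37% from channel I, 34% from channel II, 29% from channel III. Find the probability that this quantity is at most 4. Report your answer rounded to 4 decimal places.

Conditional on each channel, P(X ≤ 4): I: 0.687219; II: 0.651322; III: 0.71162.
By total probability, P(X ≤ 4) = 0.37·0.687219 + 0.34·0.651322 + 0.29·0.71162 = 0.68209.

0.6821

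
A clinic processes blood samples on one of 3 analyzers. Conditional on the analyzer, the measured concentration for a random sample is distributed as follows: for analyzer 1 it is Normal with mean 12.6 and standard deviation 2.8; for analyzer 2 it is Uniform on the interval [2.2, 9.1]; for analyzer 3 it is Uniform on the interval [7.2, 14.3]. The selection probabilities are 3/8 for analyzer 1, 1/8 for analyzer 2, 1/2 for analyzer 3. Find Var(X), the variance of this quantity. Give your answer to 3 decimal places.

Per component, 1: μ=12.6, E[X²]=166.6; 2: μ=5.65, E[X²]=35.89; 3: μ=10.75, E[X²]=119.763.
E[X] = 0.375·12.6 + 0.125·5.65 + 0.5·10.75 = 10.8063.
E[X²] = 0.375·166.6 + 0.125·35.89 + 0.5·119.763 = 126.843.
Var(X) = E[X²] − (E[X])² = 126.843 − 116.775 = 10.0679.

10.068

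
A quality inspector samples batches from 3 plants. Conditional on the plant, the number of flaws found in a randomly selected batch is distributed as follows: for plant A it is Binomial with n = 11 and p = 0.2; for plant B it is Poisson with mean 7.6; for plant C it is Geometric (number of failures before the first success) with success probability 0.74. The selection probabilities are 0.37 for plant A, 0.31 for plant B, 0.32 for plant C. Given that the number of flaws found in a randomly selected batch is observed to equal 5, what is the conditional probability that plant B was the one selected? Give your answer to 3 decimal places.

0.692

Likelihoods P(X=5 | ·): A: 0.0387554; B: 0.105742; C: 0.000879222.
Posterior ∝ prior × likelihood. Numerator for B: 0.31·0.105742 = 0.0327801.
Normalizing constant: 0.37·0.0387554 + 0.31·0.105742 + 0.32·0.000879222 = 0.0474009.
P(B | observation) = 0.0327801 / 0.0474009 = 0.69155.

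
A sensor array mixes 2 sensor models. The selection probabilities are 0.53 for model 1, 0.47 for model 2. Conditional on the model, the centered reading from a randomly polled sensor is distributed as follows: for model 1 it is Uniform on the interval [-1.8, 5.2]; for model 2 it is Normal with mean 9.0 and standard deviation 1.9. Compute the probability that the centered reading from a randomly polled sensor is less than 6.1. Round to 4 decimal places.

Conditional on each model, P(X < 6.1): 1: 1; 2: 0.0634656.
By total probability, P(X < 6.1) = 0.53·1 + 0.47·0.0634656 = 0.559829.

0.5598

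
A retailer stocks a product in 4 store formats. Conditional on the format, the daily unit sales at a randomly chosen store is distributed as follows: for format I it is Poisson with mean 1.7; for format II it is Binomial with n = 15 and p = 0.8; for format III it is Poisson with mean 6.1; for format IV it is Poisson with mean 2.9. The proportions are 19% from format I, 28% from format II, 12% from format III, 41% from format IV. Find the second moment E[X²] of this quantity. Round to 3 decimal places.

51.698

For each component E[X²] = Var + (mean)², giving I: 4.59; II: 146.4; III: 43.31; IV: 11.31.
Overall E[X²] = 0.19·4.59 + 0.28·146.4 + 0.12·43.31 + 0.41·11.31 = 51.6984.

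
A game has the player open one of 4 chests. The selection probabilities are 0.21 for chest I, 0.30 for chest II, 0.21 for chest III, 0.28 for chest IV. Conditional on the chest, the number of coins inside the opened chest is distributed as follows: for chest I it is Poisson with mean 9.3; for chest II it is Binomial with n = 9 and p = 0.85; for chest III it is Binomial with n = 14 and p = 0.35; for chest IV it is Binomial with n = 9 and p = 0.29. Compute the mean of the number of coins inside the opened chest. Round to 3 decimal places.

Component means — I: 9.3; II: 7.65; III: 4.9; IV: 2.61.
E[X] = 0.21·9.3 + 0.3·7.65 + 0.21·4.9 + 0.28·2.61 = 6.0078.

6.008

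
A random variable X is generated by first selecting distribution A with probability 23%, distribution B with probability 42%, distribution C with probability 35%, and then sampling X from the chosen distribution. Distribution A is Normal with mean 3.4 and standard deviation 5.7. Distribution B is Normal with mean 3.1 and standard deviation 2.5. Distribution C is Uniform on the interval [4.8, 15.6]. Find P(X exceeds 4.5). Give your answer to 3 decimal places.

0.568

Conditional on each component, P(X > 4.5): A: 0.423486; B: 0.28774; C: 1.
By total probability, P(X > 4.5) = 0.23·0.423486 + 0.42·0.28774 + 0.35·1 = 0.568253.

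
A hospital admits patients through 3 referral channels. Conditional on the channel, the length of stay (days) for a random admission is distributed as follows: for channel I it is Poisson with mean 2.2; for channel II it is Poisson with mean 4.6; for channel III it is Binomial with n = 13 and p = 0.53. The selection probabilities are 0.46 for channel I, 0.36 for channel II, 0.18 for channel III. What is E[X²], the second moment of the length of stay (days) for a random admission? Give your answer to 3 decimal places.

For each component E[X²] = Var + (mean)², giving I: 7.04; II: 25.76; III: 50.7104.
Overall E[X²] = 0.46·7.04 + 0.36·25.76 + 0.18·50.7104 = 21.6399.

21.640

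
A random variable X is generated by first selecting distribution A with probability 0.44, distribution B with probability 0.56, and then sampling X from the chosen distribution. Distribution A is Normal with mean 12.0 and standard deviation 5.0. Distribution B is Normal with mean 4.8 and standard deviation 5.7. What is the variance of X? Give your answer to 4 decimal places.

Per component, A: μ=12, E[X²]=169; B: μ=4.8, E[X²]=55.53.
E[X] = 0.44·12 + 0.56·4.8 = 7.968.
E[X²] = 0.44·169 + 0.56·55.53 = 105.457.
Var(X) = E[X²] − (E[X])² = 105.457 − 63.489 = 41.9678.

41.9678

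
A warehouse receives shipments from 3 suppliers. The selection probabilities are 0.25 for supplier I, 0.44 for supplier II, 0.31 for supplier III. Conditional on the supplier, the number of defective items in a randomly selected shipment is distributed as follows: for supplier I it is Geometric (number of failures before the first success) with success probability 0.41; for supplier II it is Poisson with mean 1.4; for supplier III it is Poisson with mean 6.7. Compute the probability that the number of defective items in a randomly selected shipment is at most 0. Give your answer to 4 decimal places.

Conditional on each supplier, P(X ≤ 0): I: 0.41; II: 0.246597; III: 0.00123091.
By total probability, P(X ≤ 0) = 0.25·0.41 + 0.44·0.246597 + 0.31·0.00123091 = 0.211384.

0.2114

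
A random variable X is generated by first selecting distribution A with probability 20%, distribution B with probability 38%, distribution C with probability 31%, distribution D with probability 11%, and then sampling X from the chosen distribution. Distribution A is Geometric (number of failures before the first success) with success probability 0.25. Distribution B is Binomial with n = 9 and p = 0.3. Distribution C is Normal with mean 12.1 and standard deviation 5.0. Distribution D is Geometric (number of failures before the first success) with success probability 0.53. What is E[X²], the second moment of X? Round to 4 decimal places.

For each component E[X²] = Var + (mean)², giving A: 21; B: 9.18; C: 171.41; D: 2.45959.
Overall E[X²] = 0.2·21 + 0.38·9.18 + 0.31·171.41 + 0.11·2.45959 = 61.0961.

61.0961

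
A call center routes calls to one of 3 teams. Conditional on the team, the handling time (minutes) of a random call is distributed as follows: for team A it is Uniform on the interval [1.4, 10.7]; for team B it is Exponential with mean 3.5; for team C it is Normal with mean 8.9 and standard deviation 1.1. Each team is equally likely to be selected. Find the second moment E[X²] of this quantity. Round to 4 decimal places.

For each component E[X²] = Var + (mean)², giving A: 43.81; B: 24.5; C: 80.42.
Overall E[X²] = 0.333333·43.81 + 0.333333·24.5 + 0.333333·80.42 = 49.5767.

49.5767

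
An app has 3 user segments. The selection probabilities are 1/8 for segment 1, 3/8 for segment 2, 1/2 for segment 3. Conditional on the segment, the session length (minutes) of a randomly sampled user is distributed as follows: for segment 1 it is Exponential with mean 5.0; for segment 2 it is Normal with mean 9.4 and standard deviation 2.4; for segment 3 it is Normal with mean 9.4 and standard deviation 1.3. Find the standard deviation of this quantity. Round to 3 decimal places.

2.872

Per component, 1: μ=5, E[X²]=50; 2: μ=9.4, E[X²]=94.12; 3: μ=9.4, E[X²]=90.05.
E[X] = 0.125·5 + 0.375·9.4 + 0.5·9.4 = 8.85.
E[X²] = 0.125·50 + 0.375·94.12 + 0.5·90.05 = 86.57.
Var(X) = E[X²] − (E[X])² = 86.57 − 78.3225 = 8.2475.
SD(X) = √8.2475 = 2.87185.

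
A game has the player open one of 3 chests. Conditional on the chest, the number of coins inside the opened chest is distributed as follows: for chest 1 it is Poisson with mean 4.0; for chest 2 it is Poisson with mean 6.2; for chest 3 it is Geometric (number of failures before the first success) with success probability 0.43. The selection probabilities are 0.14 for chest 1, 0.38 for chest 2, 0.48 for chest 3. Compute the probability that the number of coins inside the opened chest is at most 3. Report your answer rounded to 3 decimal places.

Conditional on each chest, P(X ≤ 3): 1: 0.43347; 2: 0.134229; 3: 0.89444.
By total probability, P(X ≤ 3) = 0.14·0.43347 + 0.38·0.134229 + 0.48·0.89444 = 0.541024.

0.541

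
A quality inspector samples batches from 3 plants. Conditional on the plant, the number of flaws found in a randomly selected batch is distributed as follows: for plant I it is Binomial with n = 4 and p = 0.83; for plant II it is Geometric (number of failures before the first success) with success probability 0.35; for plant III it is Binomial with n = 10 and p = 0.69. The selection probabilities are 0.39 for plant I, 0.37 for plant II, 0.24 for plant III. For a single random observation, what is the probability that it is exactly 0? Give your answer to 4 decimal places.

Conditional on each plant, P(X = 0): I: 0.00083521; II: 0.35; III: 8.19628e-06.
By total probability, P(X = 0) = 0.39·0.00083521 + 0.37·0.35 + 0.24·8.19628e-06 = 0.129828.

0.1298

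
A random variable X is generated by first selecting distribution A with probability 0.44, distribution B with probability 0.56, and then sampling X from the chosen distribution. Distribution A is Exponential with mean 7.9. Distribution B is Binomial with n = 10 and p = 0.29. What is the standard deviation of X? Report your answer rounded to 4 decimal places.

Per component, A: μ=7.9, E[X²]=124.82; B: μ=2.9, E[X²]=10.469.
E[X] = 0.44·7.9 + 0.56·2.9 = 5.1.
E[X²] = 0.44·124.82 + 0.56·10.469 = 60.7834.
Var(X) = E[X²] − (E[X])² = 60.7834 − 26.01 = 34.7734.
SD(X) = √34.7734 = 5.8969.

5.8969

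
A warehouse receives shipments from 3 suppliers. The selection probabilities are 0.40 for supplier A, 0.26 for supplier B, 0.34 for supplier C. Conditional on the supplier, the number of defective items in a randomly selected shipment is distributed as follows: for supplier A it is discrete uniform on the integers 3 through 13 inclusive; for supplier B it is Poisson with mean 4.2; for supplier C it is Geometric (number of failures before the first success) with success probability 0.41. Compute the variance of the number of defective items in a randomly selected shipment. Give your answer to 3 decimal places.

14.315

Per component, A: μ=8, E[X²]=74; B: μ=4.2, E[X²]=21.84; C: μ=1.43902, E[X²]=5.58061.
E[X] = 0.4·8 + 0.26·4.2 + 0.34·1.43902 = 4.78127.
E[X²] = 0.4·74 + 0.26·21.84 + 0.34·5.58061 = 37.1758.
Var(X) = E[X²] − (E[X])² = 37.1758 − 22.8605 = 14.3153.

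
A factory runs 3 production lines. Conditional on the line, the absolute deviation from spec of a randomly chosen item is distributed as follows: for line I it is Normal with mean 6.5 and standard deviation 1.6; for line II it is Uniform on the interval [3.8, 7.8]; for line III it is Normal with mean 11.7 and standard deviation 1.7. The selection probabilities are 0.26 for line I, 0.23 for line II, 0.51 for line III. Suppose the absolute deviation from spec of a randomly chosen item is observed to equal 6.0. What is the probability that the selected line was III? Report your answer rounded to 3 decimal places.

0.004

Likelihoods f(6.0 | ·): I: 0.237457; II: 0.25; III: 0.00084966.
Posterior ∝ prior × likelihood. Numerator for III: 0.51·0.00084966 = 0.000433327.
Normalizing constant: 0.26·0.237457 + 0.23·0.25 + 0.51·0.00084966 = 0.119672.
P(III | observation) = 0.000433327 / 0.119672 = 0.00362095.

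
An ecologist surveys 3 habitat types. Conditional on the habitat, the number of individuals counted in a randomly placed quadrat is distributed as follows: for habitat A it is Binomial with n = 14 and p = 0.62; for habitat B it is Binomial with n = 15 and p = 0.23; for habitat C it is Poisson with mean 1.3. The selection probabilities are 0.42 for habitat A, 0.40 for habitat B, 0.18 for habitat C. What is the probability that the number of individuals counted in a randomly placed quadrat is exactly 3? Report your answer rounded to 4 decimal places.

0.1150

Conditional on each habitat, P(X = 3): A: 0.00206965; B: 0.240483; C: 0.0997921.
By total probability, P(X = 3) = 0.42·0.00206965 + 0.4·0.240483 + 0.18·0.0997921 = 0.115025.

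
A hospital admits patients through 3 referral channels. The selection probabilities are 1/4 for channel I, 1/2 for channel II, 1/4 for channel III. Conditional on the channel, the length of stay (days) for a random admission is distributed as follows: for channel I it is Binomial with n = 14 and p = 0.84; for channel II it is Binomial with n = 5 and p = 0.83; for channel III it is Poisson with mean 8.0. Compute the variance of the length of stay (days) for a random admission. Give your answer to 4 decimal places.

12.7986

Per component, I: μ=11.76, E[X²]=140.179; II: μ=4.15, E[X²]=17.928; III: μ=8, E[X²]=72.
E[X] = 0.25·11.76 + 0.5·4.15 + 0.25·8 = 7.015.
E[X²] = 0.25·140.179 + 0.5·17.928 + 0.25·72 = 62.0088.
Var(X) = E[X²] − (E[X])² = 62.0088 − 49.2102 = 12.7986.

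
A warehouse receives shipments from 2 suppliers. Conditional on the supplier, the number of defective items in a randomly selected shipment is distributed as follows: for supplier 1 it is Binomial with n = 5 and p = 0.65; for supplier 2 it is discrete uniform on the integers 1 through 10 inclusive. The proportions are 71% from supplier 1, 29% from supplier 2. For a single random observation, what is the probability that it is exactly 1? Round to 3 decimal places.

Conditional on each supplier, P(X = 1): 1: 0.0487703; 2: 0.1.
By total probability, P(X = 1) = 0.71·0.0487703 + 0.29·0.1 = 0.0636269.

0.064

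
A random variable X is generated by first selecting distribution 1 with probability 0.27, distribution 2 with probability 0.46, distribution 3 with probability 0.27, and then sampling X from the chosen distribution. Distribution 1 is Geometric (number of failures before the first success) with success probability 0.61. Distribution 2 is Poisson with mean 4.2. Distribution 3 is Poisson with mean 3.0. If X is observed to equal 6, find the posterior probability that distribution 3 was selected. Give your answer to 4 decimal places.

0.2038

Likelihoods P(X=6 | ·): 1: 0.00214643; 2: 0.114321; 3: 0.0504094.
Posterior ∝ prior × likelihood. Numerator for 3: 0.27·0.0504094 = 0.0136105.
Normalizing constant: 0.27·0.00214643 + 0.46·0.114321 + 0.27·0.0504094 = 0.0667778.
P(3 | observation) = 0.0136105 / 0.0667778 = 0.203818.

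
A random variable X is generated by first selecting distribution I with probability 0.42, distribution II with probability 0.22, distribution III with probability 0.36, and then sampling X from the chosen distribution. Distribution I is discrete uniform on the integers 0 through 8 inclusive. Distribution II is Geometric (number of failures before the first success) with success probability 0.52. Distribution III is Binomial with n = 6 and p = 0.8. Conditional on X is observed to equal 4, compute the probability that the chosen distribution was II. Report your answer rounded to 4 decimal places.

0.0430

Likelihoods P(X=4 | ·): I: 0.111111; II: 0.0276038; III: 0.24576.
Posterior ∝ prior × likelihood. Numerator for II: 0.22·0.0276038 = 0.00607283.
Normalizing constant: 0.42·0.111111 + 0.22·0.0276038 + 0.36·0.24576 = 0.141213.
P(II | observation) = 0.00607283 / 0.141213 = 0.0430047.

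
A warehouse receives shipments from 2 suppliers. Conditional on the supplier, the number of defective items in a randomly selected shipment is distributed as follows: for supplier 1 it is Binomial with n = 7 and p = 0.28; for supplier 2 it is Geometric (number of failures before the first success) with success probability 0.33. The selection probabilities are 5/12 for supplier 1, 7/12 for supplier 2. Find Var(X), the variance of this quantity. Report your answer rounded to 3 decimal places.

4.178

Per component, 1: μ=1.96, E[X²]=5.2528; 2: μ=2.0303, E[X²]=10.2746.
E[X] = 0.416667·1.96 + 0.583333·2.0303 = 2.00101.
E[X²] = 0.416667·5.2528 + 0.583333·10.2746 = 8.18216.
Var(X) = E[X²] − (E[X])² = 8.18216 − 4.00404 = 4.17812.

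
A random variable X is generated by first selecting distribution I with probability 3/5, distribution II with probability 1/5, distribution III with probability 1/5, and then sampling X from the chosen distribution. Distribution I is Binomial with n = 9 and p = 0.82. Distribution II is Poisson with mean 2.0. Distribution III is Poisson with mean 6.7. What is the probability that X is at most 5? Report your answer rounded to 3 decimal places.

0.302

Conditional on each component, P(X ≤ 5): I: 0.0615338; II: 0.983436; III: 0.340649.
By total probability, P(X ≤ 5) = 0.6·0.0615338 + 0.2·0.983436 + 0.2·0.340649 = 0.301737.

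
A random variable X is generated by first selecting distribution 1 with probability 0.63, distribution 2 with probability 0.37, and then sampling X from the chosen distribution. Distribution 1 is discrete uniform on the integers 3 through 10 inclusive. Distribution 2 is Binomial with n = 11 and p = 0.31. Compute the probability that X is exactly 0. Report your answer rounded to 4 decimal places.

Conditional on each component, P(X = 0): 1: 0; 2: 0.0168787.
By total probability, P(X = 0) = 0.63·0 + 0.37·0.0168787 = 0.00624513.

0.0062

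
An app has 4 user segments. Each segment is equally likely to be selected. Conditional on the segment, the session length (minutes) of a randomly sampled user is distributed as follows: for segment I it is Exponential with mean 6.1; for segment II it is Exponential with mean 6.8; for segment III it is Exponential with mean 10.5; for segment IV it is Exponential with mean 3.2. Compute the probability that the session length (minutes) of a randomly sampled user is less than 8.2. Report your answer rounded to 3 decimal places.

0.726

Conditional on each segment, P(X < 8.2): I: 0.739268; II: 0.700572; III: 0.54203; IV: 0.922888.
By total probability, P(X < 8.2) = 0.25·0.739268 + 0.25·0.700572 + 0.25·0.54203 + 0.25·0.922888 = 0.72619.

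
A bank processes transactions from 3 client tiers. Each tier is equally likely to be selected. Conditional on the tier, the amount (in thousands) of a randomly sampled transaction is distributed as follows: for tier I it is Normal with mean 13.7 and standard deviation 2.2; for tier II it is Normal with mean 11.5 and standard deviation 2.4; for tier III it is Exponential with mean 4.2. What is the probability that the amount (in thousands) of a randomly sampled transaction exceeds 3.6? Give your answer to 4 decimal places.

0.8080

Conditional on each tier, P(X > 3.6): I: 0.999998; II: 0.999502; III: 0.424373.
By total probability, P(X > 3.6) = 0.333333·0.999998 + 0.333333·0.999502 + 0.333333·0.424373 = 0.807958.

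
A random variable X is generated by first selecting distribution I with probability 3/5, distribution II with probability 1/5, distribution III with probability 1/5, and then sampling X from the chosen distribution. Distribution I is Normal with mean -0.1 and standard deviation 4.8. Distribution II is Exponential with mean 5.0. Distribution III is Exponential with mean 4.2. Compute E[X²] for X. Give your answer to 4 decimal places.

For each component E[X²] = Var + (mean)², giving I: 23.05; II: 50; III: 35.28.
Overall E[X²] = 0.6·23.05 + 0.2·50 + 0.2·35.28 = 30.886.

30.8860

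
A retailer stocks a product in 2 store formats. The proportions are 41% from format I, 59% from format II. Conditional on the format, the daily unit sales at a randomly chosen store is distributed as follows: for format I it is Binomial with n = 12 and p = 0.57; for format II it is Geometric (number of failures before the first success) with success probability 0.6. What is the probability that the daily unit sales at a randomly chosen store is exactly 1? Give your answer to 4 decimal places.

0.1419

Conditional on each format, P(X = 1): I: 0.000635637; II: 0.24.
By total probability, P(X = 1) = 0.41·0.000635637 + 0.59·0.24 = 0.141861.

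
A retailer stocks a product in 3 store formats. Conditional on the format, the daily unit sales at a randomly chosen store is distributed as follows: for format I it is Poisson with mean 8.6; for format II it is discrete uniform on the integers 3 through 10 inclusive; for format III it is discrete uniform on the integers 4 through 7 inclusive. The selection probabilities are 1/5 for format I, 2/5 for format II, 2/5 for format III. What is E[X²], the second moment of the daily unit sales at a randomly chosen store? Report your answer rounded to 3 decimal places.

For each component E[X²] = Var + (mean)², giving I: 82.56; II: 47.5; III: 31.5.
Overall E[X²] = 0.2·82.56 + 0.4·47.5 + 0.4·31.5 = 48.112.

48.112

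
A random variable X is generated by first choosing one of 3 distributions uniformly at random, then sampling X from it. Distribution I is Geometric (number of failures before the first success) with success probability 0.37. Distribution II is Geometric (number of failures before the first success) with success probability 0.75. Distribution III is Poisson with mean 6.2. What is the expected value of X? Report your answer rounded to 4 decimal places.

Component means — I: 1.7027; II: 0.333333; III: 6.2.
E[X] = 0.333333·1.7027 + 0.333333·0.333333 + 0.333333·6.2 = 2.74535.

2.7453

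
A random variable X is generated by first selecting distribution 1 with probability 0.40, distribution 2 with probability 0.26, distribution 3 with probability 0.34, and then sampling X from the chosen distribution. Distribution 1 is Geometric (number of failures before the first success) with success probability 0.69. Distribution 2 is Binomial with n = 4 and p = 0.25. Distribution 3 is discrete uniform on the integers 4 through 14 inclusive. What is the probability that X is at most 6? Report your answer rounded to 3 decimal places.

0.753

Conditional on each component, P(X ≤ 6): 1: 0.999725; 2: 1; 3: 0.272727.
By total probability, P(X ≤ 6) = 0.4·0.999725 + 0.26·1 + 0.34·0.272727 = 0.752617.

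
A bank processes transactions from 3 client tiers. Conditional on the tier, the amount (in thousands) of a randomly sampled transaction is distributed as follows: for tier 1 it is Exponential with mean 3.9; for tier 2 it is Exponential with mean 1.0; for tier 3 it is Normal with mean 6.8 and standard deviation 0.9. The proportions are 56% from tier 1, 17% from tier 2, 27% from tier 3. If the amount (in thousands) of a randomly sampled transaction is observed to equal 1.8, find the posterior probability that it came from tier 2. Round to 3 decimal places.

Likelihoods f(1.8 | ·): 1: 0.161619; 2: 0.165299; 3: 8.80222e-08.
Posterior ∝ prior × likelihood. Numerator for 2: 0.17·0.165299 = 0.0281008.
Normalizing constant: 0.56·0.161619 + 0.17·0.165299 + 0.27·8.80222e-08 = 0.118607.
P(2 | observation) = 0.0281008 / 0.118607 = 0.236923.

0.237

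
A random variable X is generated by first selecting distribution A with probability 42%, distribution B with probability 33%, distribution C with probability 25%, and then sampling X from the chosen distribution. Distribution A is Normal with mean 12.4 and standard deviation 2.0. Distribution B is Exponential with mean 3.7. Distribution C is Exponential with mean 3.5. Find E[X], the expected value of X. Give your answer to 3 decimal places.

7.304

Component means — A: 12.4; B: 3.7; C: 3.5.
E[X] = 0.42·12.4 + 0.33·3.7 + 0.25·3.5 = 7.304.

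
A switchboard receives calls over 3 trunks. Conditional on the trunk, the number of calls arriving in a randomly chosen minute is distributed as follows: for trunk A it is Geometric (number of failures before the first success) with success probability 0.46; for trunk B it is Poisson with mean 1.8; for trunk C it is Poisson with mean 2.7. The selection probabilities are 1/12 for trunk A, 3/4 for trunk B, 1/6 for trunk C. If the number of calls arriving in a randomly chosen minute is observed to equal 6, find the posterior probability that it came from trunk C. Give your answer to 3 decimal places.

Likelihoods P(X=6 | ·): A: 0.0114057; B: 0.00780859; C: 0.0361622.
Posterior ∝ prior × likelihood. Numerator for C: 0.166667·0.0361622 = 0.00602704.
Normalizing constant: 0.0833333·0.0114057 + 0.75·0.00780859 + 0.166667·0.0361622 = 0.0128339.
P(C | observation) = 0.00602704 / 0.0128339 = 0.469617.

0.470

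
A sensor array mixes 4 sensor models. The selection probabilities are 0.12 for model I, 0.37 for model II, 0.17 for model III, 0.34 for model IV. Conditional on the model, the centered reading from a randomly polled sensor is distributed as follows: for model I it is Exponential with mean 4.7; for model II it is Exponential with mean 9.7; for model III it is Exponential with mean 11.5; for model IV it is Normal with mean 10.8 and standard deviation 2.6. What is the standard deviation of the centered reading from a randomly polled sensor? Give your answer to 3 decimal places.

8.136

Per component, I: μ=4.7, E[X²]=44.18; II: μ=9.7, E[X²]=188.18; III: μ=11.5, E[X²]=264.5; IV: μ=10.8, E[X²]=123.4.
E[X] = 0.12·4.7 + 0.37·9.7 + 0.17·11.5 + 0.34·10.8 = 9.78.
E[X²] = 0.12·44.18 + 0.37·188.18 + 0.17·264.5 + 0.34·123.4 = 161.849.
Var(X) = E[X²] − (E[X])² = 161.849 − 95.6484 = 66.2008.
SD(X) = √66.2008 = 8.13639.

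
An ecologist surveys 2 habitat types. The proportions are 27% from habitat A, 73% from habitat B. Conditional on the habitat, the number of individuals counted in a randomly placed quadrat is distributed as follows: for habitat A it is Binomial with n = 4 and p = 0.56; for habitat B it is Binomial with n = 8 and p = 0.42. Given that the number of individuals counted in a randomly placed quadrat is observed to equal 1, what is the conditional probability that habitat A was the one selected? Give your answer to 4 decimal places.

0.4875

Likelihoods P(X=1 | ·): A: 0.190812; B: 0.0741883.
Posterior ∝ prior × likelihood. Numerator for A: 0.27·0.190812 = 0.0515193.
Normalizing constant: 0.27·0.190812 + 0.73·0.0741883 = 0.105677.
P(A | observation) = 0.0515193 / 0.105677 = 0.487518.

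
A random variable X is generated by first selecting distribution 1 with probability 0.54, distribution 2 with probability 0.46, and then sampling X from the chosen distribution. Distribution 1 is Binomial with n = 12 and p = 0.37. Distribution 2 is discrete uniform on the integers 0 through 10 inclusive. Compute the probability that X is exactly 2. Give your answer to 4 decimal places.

Conditional on each component, P(X = 2): 1: 0.0889924; 2: 0.0909091.
By total probability, P(X = 2) = 0.54·0.0889924 + 0.46·0.0909091 = 0.0898741.

0.0899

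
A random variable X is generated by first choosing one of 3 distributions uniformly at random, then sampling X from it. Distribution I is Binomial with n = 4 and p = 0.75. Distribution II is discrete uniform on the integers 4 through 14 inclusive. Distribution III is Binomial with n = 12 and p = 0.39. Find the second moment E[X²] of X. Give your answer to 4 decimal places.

For each component E[X²] = Var + (mean)², giving I: 9.75; II: 91; III: 24.7572.
Overall E[X²] = 0.333333·9.75 + 0.333333·91 + 0.333333·24.7572 = 41.8357.

41.8357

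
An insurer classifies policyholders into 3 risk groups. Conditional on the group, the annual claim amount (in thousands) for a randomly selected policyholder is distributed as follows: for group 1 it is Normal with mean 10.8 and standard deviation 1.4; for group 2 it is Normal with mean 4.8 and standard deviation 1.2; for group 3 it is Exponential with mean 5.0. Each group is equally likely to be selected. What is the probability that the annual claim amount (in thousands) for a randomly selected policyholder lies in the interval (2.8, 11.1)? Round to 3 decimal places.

Conditional on each group, P(2.8 < X < 11.1): 1: 0.584838; 2: 0.95221; 3: 0.4626.
By total probability, P(2.8 < X < 11.1) = 0.333333·0.584838 + 0.333333·0.95221 + 0.333333·0.4626 = 0.666549.

0.667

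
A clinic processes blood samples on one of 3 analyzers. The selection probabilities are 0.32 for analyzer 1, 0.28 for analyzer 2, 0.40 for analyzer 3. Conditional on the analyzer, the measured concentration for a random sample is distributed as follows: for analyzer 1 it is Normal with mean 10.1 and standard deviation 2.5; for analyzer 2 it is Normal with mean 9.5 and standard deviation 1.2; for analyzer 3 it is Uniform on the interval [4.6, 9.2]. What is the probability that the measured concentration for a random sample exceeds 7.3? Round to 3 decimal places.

Conditional on each analyzer, P(X > 7.3): 1: 0.868643; 2: 0.966623; 3: 0.413043.
By total probability, P(X > 7.3) = 0.32·0.868643 + 0.28·0.966623 + 0.4·0.413043 = 0.713838.

0.714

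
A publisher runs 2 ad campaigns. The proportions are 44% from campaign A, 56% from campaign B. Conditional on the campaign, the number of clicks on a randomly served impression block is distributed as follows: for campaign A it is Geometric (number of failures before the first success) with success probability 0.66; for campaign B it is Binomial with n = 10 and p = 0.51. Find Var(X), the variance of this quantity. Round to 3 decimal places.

Per component, A: μ=0.515152, E[X²]=1.04591; B: μ=5.1, E[X²]=28.509.
E[X] = 0.44·0.515152 + 0.56·5.1 = 3.08267.
E[X²] = 0.44·1.04591 + 0.56·28.509 = 16.4252.
Var(X) = E[X²] − (E[X])² = 16.4252 − 9.50283 = 6.92241.

6.922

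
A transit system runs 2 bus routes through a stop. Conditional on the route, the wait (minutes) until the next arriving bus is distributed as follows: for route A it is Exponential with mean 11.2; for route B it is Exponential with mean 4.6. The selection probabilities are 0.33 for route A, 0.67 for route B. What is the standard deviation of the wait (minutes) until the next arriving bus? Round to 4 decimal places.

Per component, A: μ=11.2, E[X²]=250.88; B: μ=4.6, E[X²]=42.32.
E[X] = 0.33·11.2 + 0.67·4.6 = 6.778.
E[X²] = 0.33·250.88 + 0.67·42.32 = 111.145.
Var(X) = E[X²] − (E[X])² = 111.145 − 45.9413 = 65.2035.
SD(X) = √65.2035 = 8.07487.

8.0749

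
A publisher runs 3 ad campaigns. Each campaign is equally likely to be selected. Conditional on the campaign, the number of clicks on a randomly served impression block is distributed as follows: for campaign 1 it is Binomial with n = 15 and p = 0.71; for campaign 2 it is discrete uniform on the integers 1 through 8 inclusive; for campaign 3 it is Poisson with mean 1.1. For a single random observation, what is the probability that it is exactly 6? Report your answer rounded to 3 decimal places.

0.045

Conditional on each campaign, P(X = 6): 1: 0.00930114; 2: 0.125; 3: 0.00081903.
By total probability, P(X = 6) = 0.333333·0.00930114 + 0.333333·0.125 + 0.333333·0.00081903 = 0.0450401.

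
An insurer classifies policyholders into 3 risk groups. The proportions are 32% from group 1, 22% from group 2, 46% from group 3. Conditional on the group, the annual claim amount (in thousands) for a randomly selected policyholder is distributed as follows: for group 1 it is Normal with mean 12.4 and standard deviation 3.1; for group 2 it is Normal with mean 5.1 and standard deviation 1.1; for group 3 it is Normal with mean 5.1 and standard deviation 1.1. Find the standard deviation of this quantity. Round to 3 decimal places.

3.936

Per component, 1: μ=12.4, E[X²]=163.37; 2: μ=5.1, E[X²]=27.22; 3: μ=5.1, E[X²]=27.22.
E[X] = 0.32·12.4 + 0.22·5.1 + 0.46·5.1 = 7.436.
E[X²] = 0.32·163.37 + 0.22·27.22 + 0.46·27.22 = 70.788.
Var(X) = E[X²] − (E[X])² = 70.788 − 55.2941 = 15.4939.
SD(X) = √15.4939 = 3.93623.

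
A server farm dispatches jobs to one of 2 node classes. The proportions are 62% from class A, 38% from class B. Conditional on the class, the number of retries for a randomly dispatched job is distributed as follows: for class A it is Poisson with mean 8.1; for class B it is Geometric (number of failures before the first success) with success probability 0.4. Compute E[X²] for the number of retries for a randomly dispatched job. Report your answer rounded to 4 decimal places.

For each component E[X²] = Var + (mean)², giving A: 73.71; B: 6.
Overall E[X²] = 0.62·73.71 + 0.38·6 = 47.9802.

47.9802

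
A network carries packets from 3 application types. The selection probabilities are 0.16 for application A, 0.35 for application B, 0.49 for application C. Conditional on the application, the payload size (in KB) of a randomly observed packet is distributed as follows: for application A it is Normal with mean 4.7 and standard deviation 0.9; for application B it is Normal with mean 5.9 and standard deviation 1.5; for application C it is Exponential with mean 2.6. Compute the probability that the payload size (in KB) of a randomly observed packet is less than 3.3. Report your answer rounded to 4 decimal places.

0.3764

Conditional on each application, P(X < 3.3): A: 0.0599069; B: 0.0415182; C: 0.718952.
By total probability, P(X < 3.3) = 0.16·0.0599069 + 0.35·0.0415182 + 0.49·0.718952 = 0.376403.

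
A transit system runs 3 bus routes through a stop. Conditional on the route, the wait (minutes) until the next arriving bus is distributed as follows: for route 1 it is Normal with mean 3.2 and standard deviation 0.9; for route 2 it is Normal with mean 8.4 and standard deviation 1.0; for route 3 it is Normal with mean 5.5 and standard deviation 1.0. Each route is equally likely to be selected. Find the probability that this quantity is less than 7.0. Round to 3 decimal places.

0.671

Conditional on each route, P(X < 7.0): 1: 0.999988; 2: 0.0807567; 3: 0.933193.
By total probability, P(X < 7.0) = 0.333333·0.999988 + 0.333333·0.0807567 + 0.333333·0.933193 = 0.671312.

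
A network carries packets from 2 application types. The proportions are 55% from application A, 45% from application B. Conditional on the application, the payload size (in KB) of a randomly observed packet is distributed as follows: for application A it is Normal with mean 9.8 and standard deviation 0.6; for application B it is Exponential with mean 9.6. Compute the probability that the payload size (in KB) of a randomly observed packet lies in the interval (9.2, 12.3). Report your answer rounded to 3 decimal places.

Conditional on each application, P(9.2 < X < 12.3): A: 0.841329; B: 0.105842.
By total probability, P(9.2 < X < 12.3) = 0.55·0.841329 + 0.45·0.105842 = 0.51036.

0.510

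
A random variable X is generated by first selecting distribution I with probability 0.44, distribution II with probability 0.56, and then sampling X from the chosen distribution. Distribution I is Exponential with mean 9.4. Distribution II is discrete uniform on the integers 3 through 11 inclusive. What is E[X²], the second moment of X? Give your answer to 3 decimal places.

For each component E[X²] = Var + (mean)², giving I: 176.72; II: 55.6667.
Overall E[X²] = 0.44·176.72 + 0.56·55.6667 = 108.93.

108.930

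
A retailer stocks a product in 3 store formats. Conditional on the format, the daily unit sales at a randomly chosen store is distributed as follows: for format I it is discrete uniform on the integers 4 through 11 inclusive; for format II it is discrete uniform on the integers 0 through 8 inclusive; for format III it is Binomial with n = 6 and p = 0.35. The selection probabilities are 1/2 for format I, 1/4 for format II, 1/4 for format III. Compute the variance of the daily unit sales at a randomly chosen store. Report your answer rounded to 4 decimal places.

10.0348

Per component, I: μ=7.5, E[X²]=61.5; II: μ=4, E[X²]=22.6667; III: μ=2.1, E[X²]=5.775.
E[X] = 0.5·7.5 + 0.25·4 + 0.25·2.1 = 5.275.
E[X²] = 0.5·61.5 + 0.25·22.6667 + 0.25·5.775 = 37.8604.
Var(X) = E[X²] − (E[X])² = 37.8604 − 27.8256 = 10.0348.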